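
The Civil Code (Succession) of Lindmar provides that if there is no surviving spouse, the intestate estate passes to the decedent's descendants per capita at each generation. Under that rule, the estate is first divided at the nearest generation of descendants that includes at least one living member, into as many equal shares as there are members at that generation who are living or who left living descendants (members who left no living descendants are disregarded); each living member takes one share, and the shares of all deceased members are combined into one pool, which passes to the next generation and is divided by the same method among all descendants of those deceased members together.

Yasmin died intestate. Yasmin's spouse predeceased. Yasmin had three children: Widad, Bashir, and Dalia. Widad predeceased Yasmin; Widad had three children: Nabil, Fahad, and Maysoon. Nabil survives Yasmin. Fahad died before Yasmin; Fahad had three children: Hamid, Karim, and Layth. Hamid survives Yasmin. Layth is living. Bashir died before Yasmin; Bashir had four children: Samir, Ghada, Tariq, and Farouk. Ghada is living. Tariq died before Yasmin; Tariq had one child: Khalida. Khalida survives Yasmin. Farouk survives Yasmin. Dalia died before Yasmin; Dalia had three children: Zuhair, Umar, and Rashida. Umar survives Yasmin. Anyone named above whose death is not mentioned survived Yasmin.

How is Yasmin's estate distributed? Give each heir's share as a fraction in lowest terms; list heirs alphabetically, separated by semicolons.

There is no surviving spouse, so the entire estate passes to Yasmin's descendants per capita at each generation.
No one at generation 1 (Widad, Bashir, Dalia) is living; moving to the next generation.
At generation 2 (Nabil, Fahad, Maysoon, Samir, Ghada, Tariq, Farouk, Zuhair, Umar, Rashida) there are 10 shares of (1)/10 = 1/10 each.
Living: Nabil, Maysoon, Samir, Ghada, Farouk, Zuhair, Umar, and Rashida — each takes 1/10.
Deceased: Fahad and Tariq. Their combined 1/5 is pooled and carried to generation 3.
At generation 3 (Hamid, Karim, Layth, Khalida) there are 4 shares of (1/5)/4 = 1/20 each.
Living: Hamid, Karim, Layth, and Khalida — each takes 1/20.

Farouk 1/10; Ghada 1/10; Hamid 1/20; Karim 1/20; Khalida 1/20; Layth 1/20; Maysoon 1/10; Nabil 1/10; Rashida 1/10; Samir 1/10; Umar 1/10; Zuhair 1/10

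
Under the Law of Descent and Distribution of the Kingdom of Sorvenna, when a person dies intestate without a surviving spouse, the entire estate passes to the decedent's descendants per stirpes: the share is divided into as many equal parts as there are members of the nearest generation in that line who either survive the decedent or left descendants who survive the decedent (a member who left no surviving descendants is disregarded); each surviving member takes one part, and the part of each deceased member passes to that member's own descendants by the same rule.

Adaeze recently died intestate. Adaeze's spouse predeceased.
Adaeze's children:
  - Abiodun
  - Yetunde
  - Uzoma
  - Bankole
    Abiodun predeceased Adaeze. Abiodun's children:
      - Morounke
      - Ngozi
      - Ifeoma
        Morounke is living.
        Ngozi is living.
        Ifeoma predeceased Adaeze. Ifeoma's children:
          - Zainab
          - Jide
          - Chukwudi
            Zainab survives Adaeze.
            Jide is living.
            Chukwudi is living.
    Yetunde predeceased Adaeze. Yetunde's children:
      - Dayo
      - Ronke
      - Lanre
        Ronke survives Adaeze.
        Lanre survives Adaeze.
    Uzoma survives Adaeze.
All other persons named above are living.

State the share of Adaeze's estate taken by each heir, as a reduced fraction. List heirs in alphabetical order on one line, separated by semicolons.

Bankole 1/4; Chukwudi 1/36; Dayo 1/12; Jide 1/36; Lanre 1/12; Morounke 1/12; Ngozi 1/12; Ronke 1/12; Uzoma 1/4; Zainab 1/36

There is no surviving spouse, so the entire estate passes to Adaeze's descendants per stirpes.
The estate is divided into 4 equal shares of 1/4 among Abiodun, Yetunde, Uzoma, Bankole.
Abiodun predeceased; the 1/4 allotted to Abiodun's branch passes to Abiodun's issue by representation.
The 1/4 is divided into 3 equal shares of 1/12 among Morounke, Ngozi, Ifeoma.
Morounke is living and takes 1/12.
Ngozi is living and takes 1/12.
Ifeoma predeceased; the 1/12 allotted to Ifeoma's branch passes to Ifeoma's issue by representation.
The 1/12 is divided into 3 equal shares of 1/36 among Zainab, Jide, Chukwudi.
Zainab is living and takes 1/36.
Jide is living and takes 1/36.
Chukwudi is living and takes 1/36.
Yetunde predeceased; the 1/4 allotted to Yetunde's branch passes to Yetunde's issue by representation.
The 1/4 is divided into 3 equal shares of 1/12 among Dayo, Ronke, Lanre.
Dayo is living and takes 1/12.
Ronke is living and takes 1/12.
Lanre is living and takes 1/12.
Uzoma is living and takes 1/4.
Bankole is living and takes 1/4.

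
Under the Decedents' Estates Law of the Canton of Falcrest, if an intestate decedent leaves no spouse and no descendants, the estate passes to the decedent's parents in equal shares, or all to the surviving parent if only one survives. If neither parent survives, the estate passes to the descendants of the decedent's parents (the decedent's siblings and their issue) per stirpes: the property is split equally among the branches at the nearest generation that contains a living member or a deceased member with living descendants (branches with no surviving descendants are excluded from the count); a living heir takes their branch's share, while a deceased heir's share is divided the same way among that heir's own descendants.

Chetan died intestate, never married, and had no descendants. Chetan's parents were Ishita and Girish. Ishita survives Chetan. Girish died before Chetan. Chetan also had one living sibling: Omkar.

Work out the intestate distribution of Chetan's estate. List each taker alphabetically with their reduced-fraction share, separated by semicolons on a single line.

Only one parent, Ishita, survives, so Ishita takes the entire estate. The siblings take nothing because a surviving parent has priority.

Ishita 1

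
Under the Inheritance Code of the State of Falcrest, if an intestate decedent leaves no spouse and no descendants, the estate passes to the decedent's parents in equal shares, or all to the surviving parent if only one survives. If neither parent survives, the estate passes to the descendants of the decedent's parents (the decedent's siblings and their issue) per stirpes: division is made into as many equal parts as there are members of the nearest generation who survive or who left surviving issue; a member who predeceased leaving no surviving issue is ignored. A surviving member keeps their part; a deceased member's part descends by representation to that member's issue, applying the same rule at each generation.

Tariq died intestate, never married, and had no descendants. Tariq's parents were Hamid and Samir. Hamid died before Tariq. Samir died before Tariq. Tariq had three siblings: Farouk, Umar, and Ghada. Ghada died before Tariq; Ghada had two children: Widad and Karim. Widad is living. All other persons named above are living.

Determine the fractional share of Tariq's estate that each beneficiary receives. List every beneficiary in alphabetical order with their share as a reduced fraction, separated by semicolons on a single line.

Neither parent survives and there are no descendants, so the estate passes to Tariq's siblings and their issue per stirpes.
The estate is divided into 3 equal shares of 1/3 among Farouk, Umar, Ghada.
Farouk is living and takes 1/3.
Umar is living and takes 1/3.
Ghada predeceased; the 1/3 allotted to Ghada's branch passes to Ghada's issue by representation.
The 1/3 is divided into 2 equal shares of 1/6 among Widad, Karim.
Widad is living and takes 1/6.
Karim is living and takes 1/6.

Farouk 1/3; Karim 1/6; Umar 1/3; Widad 1/6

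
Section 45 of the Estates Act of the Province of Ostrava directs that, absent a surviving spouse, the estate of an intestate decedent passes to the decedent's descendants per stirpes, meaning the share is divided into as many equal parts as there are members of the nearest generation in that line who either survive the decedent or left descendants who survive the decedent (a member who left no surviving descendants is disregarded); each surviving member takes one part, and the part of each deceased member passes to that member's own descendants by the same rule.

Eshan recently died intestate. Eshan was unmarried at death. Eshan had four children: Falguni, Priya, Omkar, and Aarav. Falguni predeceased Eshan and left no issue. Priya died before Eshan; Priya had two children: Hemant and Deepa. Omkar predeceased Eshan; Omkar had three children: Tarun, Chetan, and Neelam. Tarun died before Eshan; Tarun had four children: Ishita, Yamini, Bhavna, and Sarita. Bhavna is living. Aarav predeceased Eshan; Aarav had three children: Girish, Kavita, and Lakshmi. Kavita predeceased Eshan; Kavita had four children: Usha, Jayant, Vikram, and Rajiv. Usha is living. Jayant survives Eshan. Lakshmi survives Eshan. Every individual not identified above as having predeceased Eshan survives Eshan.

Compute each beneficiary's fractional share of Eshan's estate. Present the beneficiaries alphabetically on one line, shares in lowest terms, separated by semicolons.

Bhavna 1/36; Chetan 1/9; Deepa 1/6; Girish 1/9; Hemant 1/6; Ishita 1/36; Jayant 1/36; Lakshmi 1/9; Neelam 1/9; Rajiv 1/36; Sarita 1/36; Usha 1/36; Vikram 1/36; Yamini 1/36

There is no surviving spouse, so the entire estate passes to Eshan's descendants per stirpes.
Falguni left no surviving issue, so that branch lapses and is disregarded.
The estate is divided into 3 equal shares of 1/3 among Priya, Omkar, Aarav.
Priya predeceased; the 1/3 allotted to Priya's branch passes to Priya's issue by representation.
The 1/3 is divided into 2 equal shares of 1/6 among Hemant, Deepa.
Hemant is living and takes 1/6.
Deepa is living and takes 1/6.
Omkar predeceased; the 1/3 allotted to Omkar's branch passes to Omkar's issue by representation.
The 1/3 is divided into 3 equal shares of 1/9 among Tarun, Chetan, Neelam.
Tarun predeceased; the 1/9 allotted to Tarun's branch passes to Tarun's issue by representation.
The 1/9 is divided into 4 equal shares of 1/36 among Ishita, Yamini, Bhavna, Sarita.
Ishita is living and takes 1/36.
Yamini is living and takes 1/36.
Bhavna is living and takes 1/36.
Sarita is living and takes 1/36.
Chetan is living and takes 1/9.
Neelam is living and takes 1/9.
Aarav predeceased; the 1/3 allotted to Aarav's branch passes to Aarav's issue by representation.
The 1/3 is divided into 3 equal shares of 1/9 among Girish, Kavita, Lakshmi.
Girish is living and takes 1/9.
Kavita predeceased; the 1/9 allotted to Kavita's branch passes to Kavita's issue by representation.
The 1/9 is divided into 4 equal shares of 1/36 among Usha, Jayant, Vikram, Rajiv.
Usha is living and takes 1/36.
Jayant is living and takes 1/36.
Vikram is living and takes 1/36.
Rajiv is living and takes 1/36.
Lakshmi is living and takes 1/9.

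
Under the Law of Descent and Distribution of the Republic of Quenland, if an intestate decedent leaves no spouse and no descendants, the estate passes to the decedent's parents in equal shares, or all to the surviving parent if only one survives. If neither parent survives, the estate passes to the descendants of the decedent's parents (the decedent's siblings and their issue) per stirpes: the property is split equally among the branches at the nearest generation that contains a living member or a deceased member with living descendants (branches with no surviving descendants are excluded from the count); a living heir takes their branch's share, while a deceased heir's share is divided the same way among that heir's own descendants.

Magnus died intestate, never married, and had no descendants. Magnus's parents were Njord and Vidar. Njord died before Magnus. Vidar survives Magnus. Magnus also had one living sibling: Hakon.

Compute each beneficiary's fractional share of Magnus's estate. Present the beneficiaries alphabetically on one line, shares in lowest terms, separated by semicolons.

Only one parent, Vidar, survives, so Vidar takes the entire estate. The siblings take nothing because a surviving parent has priority.

Vidar 1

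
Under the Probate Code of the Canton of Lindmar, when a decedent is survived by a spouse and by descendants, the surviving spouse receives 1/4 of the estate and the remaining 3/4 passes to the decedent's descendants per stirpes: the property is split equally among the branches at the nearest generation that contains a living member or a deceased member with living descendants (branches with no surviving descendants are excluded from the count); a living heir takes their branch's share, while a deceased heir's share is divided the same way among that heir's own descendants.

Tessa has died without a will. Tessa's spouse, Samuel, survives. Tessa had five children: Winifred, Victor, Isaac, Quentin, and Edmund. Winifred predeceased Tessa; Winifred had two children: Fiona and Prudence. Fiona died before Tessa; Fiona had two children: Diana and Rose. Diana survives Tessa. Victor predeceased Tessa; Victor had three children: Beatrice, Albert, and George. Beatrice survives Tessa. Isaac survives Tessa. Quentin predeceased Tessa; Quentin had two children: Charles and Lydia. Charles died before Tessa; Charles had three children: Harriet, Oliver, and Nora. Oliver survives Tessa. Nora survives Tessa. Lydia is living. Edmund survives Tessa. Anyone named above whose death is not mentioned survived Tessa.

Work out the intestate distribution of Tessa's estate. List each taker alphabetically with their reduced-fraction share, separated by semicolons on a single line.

Samuel, as surviving spouse, takes 1/4.
The remaining 3/4 passes to Tessa's descendants per stirpes.
The 3/4 is divided into 5 equal shares of 3/20 among Winifred, Victor, Isaac, Quentin, Edmund.
Winifred predeceased; the 3/20 allotted to Winifred's branch passes to Winifred's issue by representation.
The 3/20 is divided into 2 equal shares of 3/40 among Fiona, Prudence.
Fiona predeceased; the 3/40 allotted to Fiona's branch passes to Fiona's issue by representation.
The 3/40 is divided into 2 equal shares of 3/80 among Diana, Rose.
Diana is living and takes 3/80.
Rose is living and takes 3/80.
Prudence is living and takes 3/40.
Victor predeceased; the 3/20 allotted to Victor's branch passes to Victor's issue by representation.
The 3/20 is divided into 3 equal shares of 1/20 among Beatrice, Albert, George.
Beatrice is living and takes 1/20.
Albert is living and takes 1/20.
George is living and takes 1/20.
Isaac is living and takes 3/20.
Quentin predeceased; the 3/20 allotted to Quentin's branch passes to Quentin's issue by representation.
The 3/20 is divided into 2 equal shares of 3/40 among Charles, Lydia.
Charles predeceased; the 3/40 allotted to Charles's branch passes to Charles's issue by representation.
The 3/40 is divided into 3 equal shares of 1/40 among Harriet, Oliver, Nora.
Harriet is living and takes 1/40.
Oliver is living and takes 1/40.
Nora is living and takes 1/40.
Lydia is living and takes 3/40.
Edmund is living and takes 3/20.

Albert 1/20; Beatrice 1/20; Diana 3/80; Edmund 3/20; George 1/20; Harriet 1/40; Isaac 3/20; Lydia 3/40; Nora 1/40; Oliver 1/40; Prudence 3/40; Rose 3/80; Samuel 1/4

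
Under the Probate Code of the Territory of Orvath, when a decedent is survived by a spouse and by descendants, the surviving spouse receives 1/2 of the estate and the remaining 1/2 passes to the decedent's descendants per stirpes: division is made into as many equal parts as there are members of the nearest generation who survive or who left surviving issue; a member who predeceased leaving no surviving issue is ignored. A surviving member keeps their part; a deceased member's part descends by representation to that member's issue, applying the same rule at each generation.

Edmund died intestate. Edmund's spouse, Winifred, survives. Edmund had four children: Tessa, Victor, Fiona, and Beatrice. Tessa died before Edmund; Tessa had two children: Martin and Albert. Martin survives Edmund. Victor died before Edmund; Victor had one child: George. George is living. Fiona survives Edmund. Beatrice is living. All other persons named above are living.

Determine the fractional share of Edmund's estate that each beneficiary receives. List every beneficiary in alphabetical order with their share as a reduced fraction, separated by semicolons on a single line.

Albert 1/16; Beatrice 1/8; Fiona 1/8; George 1/8; Martin 1/16; Winifred 1/2

Winifred, as surviving spouse, takes 1/2.
The remaining 1/2 passes to Edmund's descendants per stirpes.
The 1/2 is divided into 4 equal shares of 1/8 among Tessa, Victor, Fiona, Beatrice.
Tessa predeceased; the 1/8 allotted to Tessa's branch passes to Tessa's issue by representation.
The 1/8 is divided into 2 equal shares of 1/16 among Martin, Albert.
Martin is living and takes 1/16.
Albert is living and takes 1/16.
Victor predeceased; the 1/8 allotted to Victor's branch passes to Victor's issue by representation.
George is the sole taker at this level and receives the full 1/8.
Fiona is living and takes 1/8.
Beatrice is living and takes 1/8.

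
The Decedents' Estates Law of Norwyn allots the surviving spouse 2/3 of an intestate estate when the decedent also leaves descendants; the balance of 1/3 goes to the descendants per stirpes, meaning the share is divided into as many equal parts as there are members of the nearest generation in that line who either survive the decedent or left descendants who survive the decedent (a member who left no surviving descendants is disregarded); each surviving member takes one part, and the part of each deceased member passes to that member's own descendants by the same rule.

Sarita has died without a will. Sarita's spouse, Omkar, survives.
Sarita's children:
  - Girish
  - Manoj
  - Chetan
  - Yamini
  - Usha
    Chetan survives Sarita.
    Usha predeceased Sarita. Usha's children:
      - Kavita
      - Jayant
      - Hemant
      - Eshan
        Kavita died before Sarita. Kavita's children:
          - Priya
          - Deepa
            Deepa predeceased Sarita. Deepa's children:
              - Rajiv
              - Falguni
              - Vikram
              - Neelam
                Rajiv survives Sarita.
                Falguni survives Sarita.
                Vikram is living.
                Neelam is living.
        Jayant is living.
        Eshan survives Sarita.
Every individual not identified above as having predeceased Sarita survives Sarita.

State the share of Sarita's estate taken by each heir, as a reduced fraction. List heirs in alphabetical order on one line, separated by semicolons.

Chetan 1/15; Eshan 1/60; Falguni 1/480; Girish 1/15; Hemant 1/60; Jayant 1/60; Manoj 1/15; Neelam 1/480; Omkar 2/3; Priya 1/120; Rajiv 1/480; Vikram 1/480; Yamini 1/15

Omkar, as surviving spouse, takes 2/3.
The remaining 1/3 passes to Sarita's descendants per stirpes.
The 1/3 is divided into 5 equal shares of 1/15 among Girish, Manoj, Chetan, Yamini, Usha.
Girish is living and takes 1/15.
Manoj is living and takes 1/15.
Chetan is living and takes 1/15.
Yamini is living and takes 1/15.
Usha predeceased; the 1/15 allotted to Usha's branch passes to Usha's issue by representation.
The 1/15 is divided into 4 equal shares of 1/60 among Kavita, Jayant, Hemant, Eshan.
Kavita predeceased; the 1/60 allotted to Kavita's branch passes to Kavita's issue by representation.
The 1/60 is divided into 2 equal shares of 1/120 among Priya, Deepa.
Priya is living and takes 1/120.
Deepa predeceased; the 1/120 allotted to Deepa's branch passes to Deepa's issue by representation.
The 1/120 is divided into 4 equal shares of 1/480 among Rajiv, Falguni, Vikram, Neelam.
Rajiv is living and takes 1/480.
Falguni is living and takes 1/480.
Vikram is living and takes 1/480.
Neelam is living and takes 1/480.
Jayant is living and takes 1/60.
Hemant is living and takes 1/60.
Eshan is living and takes 1/60.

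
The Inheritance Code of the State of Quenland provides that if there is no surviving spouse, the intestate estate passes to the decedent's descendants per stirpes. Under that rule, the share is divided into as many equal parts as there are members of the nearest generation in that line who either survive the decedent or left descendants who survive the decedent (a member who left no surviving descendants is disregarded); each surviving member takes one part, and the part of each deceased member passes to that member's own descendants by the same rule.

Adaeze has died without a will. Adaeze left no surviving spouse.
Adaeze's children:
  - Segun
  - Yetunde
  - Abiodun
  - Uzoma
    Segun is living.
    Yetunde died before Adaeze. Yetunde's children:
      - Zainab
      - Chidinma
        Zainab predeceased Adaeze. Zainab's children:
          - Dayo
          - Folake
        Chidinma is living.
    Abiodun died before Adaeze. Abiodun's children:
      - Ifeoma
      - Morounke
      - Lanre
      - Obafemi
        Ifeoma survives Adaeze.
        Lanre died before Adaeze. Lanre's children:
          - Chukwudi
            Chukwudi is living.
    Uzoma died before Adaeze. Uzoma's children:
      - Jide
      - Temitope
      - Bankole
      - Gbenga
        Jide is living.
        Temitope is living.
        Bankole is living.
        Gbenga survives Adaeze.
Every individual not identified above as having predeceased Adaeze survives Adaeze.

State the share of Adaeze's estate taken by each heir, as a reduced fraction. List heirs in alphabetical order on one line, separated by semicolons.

Bankole 1/16; Chidinma 1/8; Chukwudi 1/16; Dayo 1/16; Folake 1/16; Gbenga 1/16; Ifeoma 1/16; Jide 1/16; Morounke 1/16; Obafemi 1/16; Segun 1/4; Temitope 1/16

There is no surviving spouse, so the entire estate passes to Adaeze's descendants per stirpes.
The estate is divided into 4 equal shares of 1/4 among Segun, Yetunde, Abiodun, Uzoma.
Segun is living and takes 1/4.
Yetunde predeceased; the 1/4 allotted to Yetunde's branch passes to Yetunde's issue by representation.
The 1/4 is divided into 2 equal shares of 1/8 among Zainab, Chidinma.
Zainab predeceased; the 1/8 allotted to Zainab's branch passes to Zainab's issue by representation.
The 1/8 is divided into 2 equal shares of 1/16 among Dayo, Folake.
Dayo is living and takes 1/16.
Folake is living and takes 1/16.
Chidinma is living and takes 1/8.
Abiodun predeceased; the 1/4 allotted to Abiodun's branch passes to Abiodun's issue by representation.
The 1/4 is divided into 4 equal shares of 1/16 among Ifeoma, Morounke, Lanre, Obafemi.
Ifeoma is living and takes 1/16.
Morounke is living and takes 1/16.
Lanre predeceased; the 1/16 allotted to Lanre's branch passes to Lanre's issue by representation.
Chukwudi is the sole taker at this level and receives the full 1/16.
Obafemi is living and takes 1/16.
Uzoma predeceased; the 1/4 allotted to Uzoma's branch passes to Uzoma's issue by representation.
The 1/4 is divided into 4 equal shares of 1/16 among Jide, Temitope, Bankole, Gbenga.
Jide is living and takes 1/16.
Temitope is living and takes 1/16.
Bankole is living and takes 1/16.
Gbenga is living and takes 1/16.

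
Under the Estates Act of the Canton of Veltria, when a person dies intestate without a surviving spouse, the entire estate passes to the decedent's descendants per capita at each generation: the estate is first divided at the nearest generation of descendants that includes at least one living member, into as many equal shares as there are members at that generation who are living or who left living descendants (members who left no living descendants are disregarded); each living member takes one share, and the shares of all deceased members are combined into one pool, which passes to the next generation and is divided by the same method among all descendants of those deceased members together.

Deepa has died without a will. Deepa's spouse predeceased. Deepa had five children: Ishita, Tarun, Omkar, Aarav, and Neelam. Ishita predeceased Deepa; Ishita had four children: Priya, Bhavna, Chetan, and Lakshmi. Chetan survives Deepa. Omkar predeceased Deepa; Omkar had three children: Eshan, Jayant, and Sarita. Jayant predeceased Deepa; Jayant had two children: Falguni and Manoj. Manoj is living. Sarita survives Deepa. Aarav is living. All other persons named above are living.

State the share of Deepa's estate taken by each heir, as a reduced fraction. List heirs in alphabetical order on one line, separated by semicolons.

Aarav 1/5; Bhavna 2/35; Chetan 2/35; Eshan 2/35; Falguni 1/35; Lakshmi 2/35; Manoj 1/35; Neelam 1/5; Priya 2/35; Sarita 2/35; Tarun 1/5

There is no surviving spouse, so the entire estate passes to Deepa's descendants per capita at each generation.
At generation 1 (Ishita, Tarun, Omkar, Aarav, Neelam) there are 5 shares of (1)/5 = 1/5 each.
Living: Tarun, Aarav, and Neelam — each takes 1/5.
Deceased: Ishita and Omkar. Their combined 2/5 is pooled and carried to generation 2.
At generation 2 (Priya, Bhavna, Chetan, Lakshmi, Eshan, Jayant, Sarita) there are 7 shares of (2/5)/7 = 2/35 each.
Living: Priya, Bhavna, Chetan, Lakshmi, Eshan, and Sarita — each takes 2/35.
Deceased: Jayant. That 2/35 share is carried to generation 3.
At generation 3 (Falguni, Manoj) there are 2 shares of (2/35)/2 = 1/35 each.
Living: Falguni and Manoj — each takes 1/35.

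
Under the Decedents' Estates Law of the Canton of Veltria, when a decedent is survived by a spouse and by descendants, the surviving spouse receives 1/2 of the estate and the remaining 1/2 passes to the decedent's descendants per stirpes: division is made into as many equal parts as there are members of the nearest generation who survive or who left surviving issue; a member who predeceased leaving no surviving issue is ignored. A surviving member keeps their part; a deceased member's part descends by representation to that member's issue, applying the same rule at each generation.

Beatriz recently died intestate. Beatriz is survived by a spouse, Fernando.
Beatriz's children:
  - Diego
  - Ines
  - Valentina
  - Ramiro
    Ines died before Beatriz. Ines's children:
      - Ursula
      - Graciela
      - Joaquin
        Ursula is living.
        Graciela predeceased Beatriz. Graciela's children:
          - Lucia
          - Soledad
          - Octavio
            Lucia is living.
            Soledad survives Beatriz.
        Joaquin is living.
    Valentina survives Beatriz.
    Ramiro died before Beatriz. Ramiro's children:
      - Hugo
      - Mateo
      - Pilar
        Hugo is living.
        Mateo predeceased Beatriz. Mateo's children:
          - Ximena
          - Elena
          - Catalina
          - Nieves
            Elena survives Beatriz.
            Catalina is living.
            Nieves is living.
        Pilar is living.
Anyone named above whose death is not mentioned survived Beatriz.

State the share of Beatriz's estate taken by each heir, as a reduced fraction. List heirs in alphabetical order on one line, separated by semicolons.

Catalina 1/96; Diego 1/8; Elena 1/96; Fernando 1/2; Hugo 1/24; Joaquin 1/24; Lucia 1/72; Nieves 1/96; Octavio 1/72; Pilar 1/24; Soledad 1/72; Ursula 1/24; Valentina 1/8; Ximena 1/96

Fernando, as surviving spouse, takes 1/2.
The remaining 1/2 passes to Beatriz's descendants per stirpes.
The 1/2 is divided into 4 equal shares of 1/8 among Diego, Ines, Valentina, Ramiro.
Diego is living and takes 1/8.
Ines predeceased; the 1/8 allotted to Ines's branch passes to Ines's issue by representation.
The 1/8 is divided into 3 equal shares of 1/24 among Ursula, Graciela, Joaquin.
Ursula is living and takes 1/24.
Graciela predeceased; the 1/24 allotted to Graciela's branch passes to Graciela's issue by representation.
The 1/24 is divided into 3 equal shares of 1/72 among Lucia, Soledad, Octavio.
Lucia is living and takes 1/72.
Soledad is living and takes 1/72.
Octavio is living and takes 1/72.
Joaquin is living and takes 1/24.
Valentina is living and takes 1/8.
Ramiro predeceased; the 1/8 allotted to Ramiro's branch passes to Ramiro's issue by representation.
The 1/8 is divided into 3 equal shares of 1/24 among Hugo, Mateo, Pilar.
Hugo is living and takes 1/24.
Mateo predeceased; the 1/24 allotted to Mateo's branch passes to Mateo's issue by representation.
The 1/24 is divided into 4 equal shares of 1/96 among Ximena, Elena, Catalina, Nieves.
Ximena is living and takes 1/96.
Elena is living and takes 1/96.
Catalina is living and takes 1/96.
Nieves is living and takes 1/96.
Pilar is living and takes 1/24.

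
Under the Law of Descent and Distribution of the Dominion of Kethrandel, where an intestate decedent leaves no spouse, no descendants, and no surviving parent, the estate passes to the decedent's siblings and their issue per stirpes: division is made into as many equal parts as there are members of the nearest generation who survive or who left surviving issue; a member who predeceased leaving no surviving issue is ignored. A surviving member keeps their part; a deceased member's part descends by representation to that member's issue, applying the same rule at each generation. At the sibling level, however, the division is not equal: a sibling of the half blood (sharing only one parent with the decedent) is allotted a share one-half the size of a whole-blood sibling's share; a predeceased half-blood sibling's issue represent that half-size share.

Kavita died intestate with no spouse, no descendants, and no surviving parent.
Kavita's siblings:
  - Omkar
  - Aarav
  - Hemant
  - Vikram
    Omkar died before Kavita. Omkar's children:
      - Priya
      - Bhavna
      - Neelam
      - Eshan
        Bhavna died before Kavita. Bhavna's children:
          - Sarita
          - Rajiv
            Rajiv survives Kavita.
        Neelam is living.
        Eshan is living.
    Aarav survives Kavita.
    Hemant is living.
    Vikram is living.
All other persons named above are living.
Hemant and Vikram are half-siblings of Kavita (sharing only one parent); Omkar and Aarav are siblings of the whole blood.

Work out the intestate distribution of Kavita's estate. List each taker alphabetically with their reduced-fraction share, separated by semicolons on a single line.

Aarav 1/3; Eshan 1/12; Hemant 1/6; Neelam 1/12; Priya 1/12; Rajiv 1/24; Sarita 1/24; Vikram 1/6

No spouse, descendants, or parent survives, so the estate passes to Kavita's siblings per stirpes.
Half-blood siblings count for one-half the weight of whole-blood siblings at the initial division.
Dividing 1 in proportion to weights (total weight 3): Omkar (weight 1) → 1/3; Aarav (weight 1) → 1/3; Hemant (weight 1/2) → 1/6; Vikram (weight 1/2) → 1/6.
Omkar predeceased; the 1/3 allotted to Omkar's branch passes to Omkar's issue by representation.
The 1/3 is divided into 4 equal shares of 1/12 among Priya, Bhavna, Neelam, Eshan.
Priya is living and takes 1/12.
Bhavna predeceased; the 1/12 allotted to Bhavna's branch passes to Bhavna's issue by representation.
The 1/12 is divided into 2 equal shares of 1/24 among Sarita, Rajiv.
Sarita is living and takes 1/24.
Rajiv is living and takes 1/24.
Neelam is living and takes 1/12.
Eshan is living and takes 1/12.
Aarav is living and takes 1/3.
Hemant is living and takes 1/6.
Vikram is living and takes 1/6.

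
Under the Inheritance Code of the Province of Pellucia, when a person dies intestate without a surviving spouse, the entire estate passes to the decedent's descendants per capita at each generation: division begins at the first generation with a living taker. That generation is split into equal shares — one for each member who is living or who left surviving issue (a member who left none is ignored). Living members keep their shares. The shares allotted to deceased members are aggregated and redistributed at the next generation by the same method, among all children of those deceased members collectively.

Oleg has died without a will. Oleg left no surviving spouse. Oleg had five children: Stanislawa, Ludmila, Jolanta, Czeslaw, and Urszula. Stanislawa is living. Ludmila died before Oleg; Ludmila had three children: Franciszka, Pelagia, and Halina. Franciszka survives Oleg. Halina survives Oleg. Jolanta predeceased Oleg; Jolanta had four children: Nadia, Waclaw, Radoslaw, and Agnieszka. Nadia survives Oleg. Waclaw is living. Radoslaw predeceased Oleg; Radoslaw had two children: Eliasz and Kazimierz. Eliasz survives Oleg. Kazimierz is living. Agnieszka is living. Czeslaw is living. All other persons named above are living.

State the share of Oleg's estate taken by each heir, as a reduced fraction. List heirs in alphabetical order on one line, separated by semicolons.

There is no surviving spouse, so the entire estate passes to Oleg's descendants per capita at each generation.
At generation 1 (Stanislawa, Ludmila, Jolanta, Czeslaw, Urszula) there are 5 shares of (1)/5 = 1/5 each.
Living: Stanislawa, Czeslaw, and Urszula — each takes 1/5.
Deceased: Ludmila and Jolanta. Their combined 2/5 is pooled and carried to generation 2.
At generation 2 (Franciszka, Pelagia, Halina, Nadia, Waclaw, Radoslaw, Agnieszka) there are 7 shares of (2/5)/7 = 2/35 each.
Living: Franciszka, Pelagia, Halina, Nadia, Waclaw, and Agnieszka — each takes 2/35.
Deceased: Radoslaw. That 2/35 share is carried to generation 3.
At generation 3 (Eliasz, Kazimierz) there are 2 shares of (2/35)/2 = 1/35 each.
Living: Eliasz and Kazimierz — each takes 1/35.

Agnieszka 2/35; Czeslaw 1/5; Eliasz 1/35; Franciszka 2/35; Halina 2/35; Kazimierz 1/35; Nadia 2/35; Pelagia 2/35; Stanislawa 1/5; Urszula 1/5; Waclaw 2/35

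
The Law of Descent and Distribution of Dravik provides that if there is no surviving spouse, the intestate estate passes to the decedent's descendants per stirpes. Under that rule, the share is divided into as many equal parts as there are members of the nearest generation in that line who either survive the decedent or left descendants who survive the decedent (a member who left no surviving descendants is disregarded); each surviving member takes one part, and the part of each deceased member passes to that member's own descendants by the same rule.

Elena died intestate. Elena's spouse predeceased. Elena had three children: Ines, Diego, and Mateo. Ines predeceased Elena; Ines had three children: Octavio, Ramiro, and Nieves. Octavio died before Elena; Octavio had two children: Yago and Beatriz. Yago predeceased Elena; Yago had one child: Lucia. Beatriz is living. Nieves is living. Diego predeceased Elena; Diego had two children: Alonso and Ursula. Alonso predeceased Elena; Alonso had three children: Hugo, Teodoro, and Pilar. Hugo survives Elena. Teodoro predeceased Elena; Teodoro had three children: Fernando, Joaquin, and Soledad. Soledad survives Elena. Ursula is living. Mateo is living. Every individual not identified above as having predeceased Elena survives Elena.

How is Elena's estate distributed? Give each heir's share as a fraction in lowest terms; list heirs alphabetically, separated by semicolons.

There is no surviving spouse, so the entire estate passes to Elena's descendants per stirpes.
The estate is divided into 3 equal shares of 1/3 among Ines, Diego, Mateo.
Ines predeceased; the 1/3 allotted to Ines's branch passes to Ines's issue by representation.
The 1/3 is divided into 3 equal shares of 1/9 among Octavio, Ramiro, Nieves.
Octavio predeceased; the 1/9 allotted to Octavio's branch passes to Octavio's issue by representation.
The 1/9 is divided into 2 equal shares of 1/18 among Yago, Beatriz.
Yago predeceased; the 1/18 allotted to Yago's branch passes to Yago's issue by representation.
Lucia is the sole taker at this level and receives the full 1/18.
Beatriz is living and takes 1/18.
Ramiro is living and takes 1/9.
Nieves is living and takes 1/9.
Diego predeceased; the 1/3 allotted to Diego's branch passes to Diego's issue by representation.
The 1/3 is divided into 2 equal shares of 1/6 among Alonso, Ursula.
Alonso predeceased; the 1/6 allotted to Alonso's branch passes to Alonso's issue by representation.
The 1/6 is divided into 3 equal shares of 1/18 among Hugo, Teodoro, Pilar.
Hugo is living and takes 1/18.
Teodoro predeceased; the 1/18 allotted to Teodoro's branch passes to Teodoro's issue by representation.
The 1/18 is divided into 3 equal shares of 1/54 among Fernando, Joaquin, Soledad.
Fernando is living and takes 1/54.
Joaquin is living and takes 1/54.
Soledad is living and takes 1/54.
Pilar is living and takes 1/18.
Ursula is living and takes 1/6.
Mateo is living and takes 1/3.

Beatriz 1/18; Fernando 1/54; Hugo 1/18; Joaquin 1/54; Lucia 1/18; Mateo 1/3; Nieves 1/9; Pilar 1/18; Ramiro 1/9; Soledad 1/54; Ursula 1/6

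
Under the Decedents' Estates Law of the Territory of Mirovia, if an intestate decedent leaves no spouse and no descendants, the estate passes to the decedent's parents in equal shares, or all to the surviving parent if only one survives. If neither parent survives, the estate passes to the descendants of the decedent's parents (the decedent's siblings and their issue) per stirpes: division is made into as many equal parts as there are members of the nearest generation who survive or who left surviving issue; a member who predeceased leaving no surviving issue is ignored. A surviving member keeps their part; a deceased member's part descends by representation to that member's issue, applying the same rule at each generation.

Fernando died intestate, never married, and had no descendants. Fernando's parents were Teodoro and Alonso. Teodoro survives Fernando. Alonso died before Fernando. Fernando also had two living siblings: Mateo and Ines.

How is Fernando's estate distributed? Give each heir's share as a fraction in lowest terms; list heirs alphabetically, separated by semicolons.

Teodoro 1

Only one parent, Teodoro, survives, so Teodoro takes the entire estate. The siblings take nothing because a surviving parent has priority.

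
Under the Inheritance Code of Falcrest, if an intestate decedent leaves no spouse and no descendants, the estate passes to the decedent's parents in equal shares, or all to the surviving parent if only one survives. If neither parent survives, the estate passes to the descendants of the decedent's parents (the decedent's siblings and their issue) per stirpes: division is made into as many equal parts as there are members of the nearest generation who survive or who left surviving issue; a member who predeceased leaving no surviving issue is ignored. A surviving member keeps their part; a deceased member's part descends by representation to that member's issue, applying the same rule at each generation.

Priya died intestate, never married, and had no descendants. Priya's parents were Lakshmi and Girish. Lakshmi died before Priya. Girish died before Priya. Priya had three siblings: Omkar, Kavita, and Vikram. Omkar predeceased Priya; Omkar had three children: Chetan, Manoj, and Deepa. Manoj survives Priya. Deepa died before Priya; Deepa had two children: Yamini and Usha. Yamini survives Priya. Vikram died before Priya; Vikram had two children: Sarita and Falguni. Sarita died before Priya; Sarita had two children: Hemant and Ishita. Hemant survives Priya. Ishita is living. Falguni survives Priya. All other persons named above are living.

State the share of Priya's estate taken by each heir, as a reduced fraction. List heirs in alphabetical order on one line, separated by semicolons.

Neither parent survives and there are no descendants, so the estate passes to Priya's siblings and their issue per stirpes.
The estate is divided into 3 equal shares of 1/3 among Omkar, Kavita, Vikram.
Omkar predeceased; the 1/3 allotted to Omkar's branch passes to Omkar's issue by representation.
The 1/3 is divided into 3 equal shares of 1/9 among Chetan, Manoj, Deepa.
Chetan is living and takes 1/9.
Manoj is living and takes 1/9.
Deepa predeceased; the 1/9 allotted to Deepa's branch passes to Deepa's issue by representation.
The 1/9 is divided into 2 equal shares of 1/18 among Yamini, Usha.
Yamini is living and takes 1/18.
Usha is living and takes 1/18.
Kavita is living and takes 1/3.
Vikram predeceased; the 1/3 allotted to Vikram's branch passes to Vikram's issue by representation.
The 1/3 is divided into 2 equal shares of 1/6 among Sarita, Falguni.
Sarita predeceased; the 1/6 allotted to Sarita's branch passes to Sarita's issue by representation.
The 1/6 is divided into 2 equal shares of 1/12 among Hemant, Ishita.
Hemant is living and takes 1/12.
Ishita is living and takes 1/12.
Falguni is living and takes 1/6.

Chetan 1/9; Falguni 1/6; Hemant 1/12; Ishita 1/12; Kavita 1/3; Manoj 1/9; Usha 1/18; Yamini 1/18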